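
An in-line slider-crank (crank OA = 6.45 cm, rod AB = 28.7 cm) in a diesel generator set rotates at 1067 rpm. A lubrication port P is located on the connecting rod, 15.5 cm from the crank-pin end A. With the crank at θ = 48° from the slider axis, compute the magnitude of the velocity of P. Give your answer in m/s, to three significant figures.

6.21

ω = 111.7 rad/s.  Crank-pin speed |V_A| = rω = 7.207 m/s, perpendicular to OA.
Rod angle: sinφ = −(r/L) sinθ ⇒ φ = -9.614°; ω_rod = −rω cosθ/√(L²−r²sin²θ) = -17.042 rad/s.
V_P = V_A + ω_rod × AP, with AP = 0.155 m along the rod.
Components: V_Px = −rω sinθ − a·ω_rod·sinφ = -5.797 m/s;  V_Py = rω cosθ + a·ω_rod·cosφ = +2.218 m/s.
|V_P| = √(V_Px² + V_Py²) = 6.2068 m/s.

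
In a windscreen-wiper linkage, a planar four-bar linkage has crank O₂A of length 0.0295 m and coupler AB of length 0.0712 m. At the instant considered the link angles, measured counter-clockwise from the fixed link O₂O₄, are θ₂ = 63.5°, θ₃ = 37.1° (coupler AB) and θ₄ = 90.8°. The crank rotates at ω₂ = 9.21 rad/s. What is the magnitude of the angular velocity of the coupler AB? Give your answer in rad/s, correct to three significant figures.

2.17

ω₂ = 9.21 rad/s
Differentiating the loop-closure r₂e^{iθ₂}+r₃e^{iθ₃}=r₁+r₄e^{iθ₄} gives r₂ω₂e^{iθ₂}+r₃ω₃e^{iθ₃}=r₄ω₄e^{iθ₄}.
Eliminating the other unknown: ω₃ = r₂ω₂ sin(θ₄−θ₂) / [r₃ sin(θ₃−θ₄)].
Numerator sine = +0.45865; denominator sine = -0.80593.
Result = 0.0295·9.21·(+0.45865) / (0.0712·(-0.80593)) = -2.1716 rad/s; magnitude 2.1716 rad/s.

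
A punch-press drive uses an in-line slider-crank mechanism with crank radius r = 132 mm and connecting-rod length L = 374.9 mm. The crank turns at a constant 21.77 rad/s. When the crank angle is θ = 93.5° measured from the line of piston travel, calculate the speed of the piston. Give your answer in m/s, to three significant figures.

2.80

ω = 21.77 rad/s
For an in-line slider-crank, x = r cosθ + √(L² − r² sin²θ), so v = −rω sinθ·[1 + r cosθ/√(L² − r² sin²θ)].
With r = 0.132 m, L = 0.3749 m, θ = 93.5°: √(L² − r² sin²θ) = 0.35099 m.
v = −0.132·21.77·0.99813·[1 + 0.132·-0.06105/0.35099] = -2.8024 m/s.
|v| = 2.8024 m/s.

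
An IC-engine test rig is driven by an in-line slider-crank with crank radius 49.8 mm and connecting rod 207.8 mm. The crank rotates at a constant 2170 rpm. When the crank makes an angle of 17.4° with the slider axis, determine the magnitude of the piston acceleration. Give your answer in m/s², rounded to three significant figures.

2960

ω = 2π·2170/60 = 227.2 rad/s
x(θ) = r cosθ + √(L² − r² sin²θ); with ω constant, a = ω²·d²x/dθ².
d²x/dθ² = −r cosθ − r²(cos2θ)/√u − r⁴ sin²2θ/(4u^{3/2}),  u = L² − r² sin²θ = 0.0429591 m².
Substituting r = 0.0498 m, L = 0.2078 m, θ = 17.4°: d²x/dθ² = -0.057403 m.
a = ω²·d²x/dθ² = (227.2)²·(-0.057403) = -2964.2 m/s²;  |a| = 2964.2 m/s².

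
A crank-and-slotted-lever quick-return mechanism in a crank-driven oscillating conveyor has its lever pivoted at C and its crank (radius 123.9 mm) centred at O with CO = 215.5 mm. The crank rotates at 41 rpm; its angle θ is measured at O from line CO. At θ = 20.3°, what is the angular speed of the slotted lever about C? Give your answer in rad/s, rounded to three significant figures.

1.55

ω = 4.294 rad/s (from 41 rpm).
Crank pin A relative to C: A = (d + r cosθ, r sinθ); lever angle φ = atan2(r sinθ, d + r cosθ).
Differentiating tanφ: φ̇ = rω(d cosθ + r)/(d² + r² + 2dr cosθ).
d² + r² + 2dr cosθ = |CA|² = 0.111876 m²;  d cosθ + r = +0.32602 m.
|ω_lever| = |0.1239·4.294·+0.32602| / 0.111876 = 1.5502 rad/s.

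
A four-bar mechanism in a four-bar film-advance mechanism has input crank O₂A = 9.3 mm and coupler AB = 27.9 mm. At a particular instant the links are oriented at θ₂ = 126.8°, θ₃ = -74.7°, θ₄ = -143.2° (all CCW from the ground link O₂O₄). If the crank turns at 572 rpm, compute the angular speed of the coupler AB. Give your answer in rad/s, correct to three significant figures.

ω₂ = 59.9 rad/s (from 572 rpm).
Differentiating the loop-closure r₂e^{iθ₂}+r₃e^{iθ₃}=r₁+r₄e^{iθ₄} gives r₂ω₂e^{iθ₂}+r₃ω₃e^{iθ₃}=r₄ω₄e^{iθ₄}.
Eliminating the other unknown: ω₃ = r₂ω₂ sin(θ₄−θ₂) / [r₃ sin(θ₃−θ₄)].
Numerator sine = +1.00000; denominator sine = +0.93042.
Result = 0.0093·59.9·(+1.00000) / (0.0279·(+0.93042)) = +21.46 rad/s; magnitude 21.46 rad/s.

21.5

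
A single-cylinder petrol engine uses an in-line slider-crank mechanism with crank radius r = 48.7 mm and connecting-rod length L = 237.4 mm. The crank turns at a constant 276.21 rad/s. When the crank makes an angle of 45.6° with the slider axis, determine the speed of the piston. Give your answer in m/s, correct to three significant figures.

11.0

ω = 276.2 rad/s
For an in-line slider-crank, x = r cosθ + √(L² − r² sin²θ), so v = −rω sinθ·[1 + r cosθ/√(L² − r² sin²θ)].
With r = 0.0487 m, L = 0.2374 m, θ = 45.6°: √(L² − r² sin²θ) = 0.23484 m.
v = −0.0487·276.2·0.71447·[1 + 0.0487·0.69966/0.23484] = -11.005 m/s.
|v| = 11.005 m/s.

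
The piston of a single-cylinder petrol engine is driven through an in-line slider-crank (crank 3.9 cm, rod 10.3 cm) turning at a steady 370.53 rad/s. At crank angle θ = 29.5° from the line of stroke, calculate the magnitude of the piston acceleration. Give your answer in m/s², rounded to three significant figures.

ω = 370.5 rad/s
x(θ) = r cosθ + √(L² − r² sin²θ); with ω constant, a = ω²·d²x/dθ².
d²x/dθ² = −r cosθ − r²(cos2θ)/√u − r⁴ sin²2θ/(4u^{3/2}),  u = L² − r² sin²θ = 0.0102402 m².
Substituting r = 0.039 m, L = 0.103 m, θ = 29.5°: d²x/dθ² = -0.042095 m.
a = ω²·d²x/dθ² = (370.5)²·(-0.042095) = -5779.4 m/s²;  |a| = 5779.4 m/s².

5780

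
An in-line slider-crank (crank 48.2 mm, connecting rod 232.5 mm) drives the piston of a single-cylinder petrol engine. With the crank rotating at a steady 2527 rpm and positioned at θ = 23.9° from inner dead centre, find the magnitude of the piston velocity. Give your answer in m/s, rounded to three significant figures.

6.15

ω = 2π·2527/60 = 264.6 rad/s
For an in-line slider-crank, x = r cosθ + √(L² − r² sin²θ), so v = −rω sinθ·[1 + r cosθ/√(L² − r² sin²θ)].
With r = 0.0482 m, L = 0.2325 m, θ = 23.9°: √(L² − r² sin²θ) = 0.23168 m.
v = −0.0482·264.6·0.40514·[1 + 0.0482·0.91425/0.23168] = -6.1505 m/s.
|v| = 6.1505 m/s.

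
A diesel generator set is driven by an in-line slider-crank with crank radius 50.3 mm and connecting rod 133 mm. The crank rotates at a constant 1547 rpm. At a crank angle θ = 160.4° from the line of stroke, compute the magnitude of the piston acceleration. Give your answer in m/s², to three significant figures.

ω = 2π·1547/60 = 162 rad/s
x(θ) = r cosθ + √(L² − r² sin²θ); with ω constant, a = ω²·d²x/dθ².
d²x/dθ² = −r cosθ − r²(cos2θ)/√u − r⁴ sin²2θ/(4u^{3/2}),  u = L² − r² sin²θ = 0.0174043 m².
Substituting r = 0.0503 m, L = 0.133 m, θ = 160.4°: d²x/dθ² = +0.032245 m.
a = ω²·d²x/dθ² = (162)²·(+0.032245) = +846.25 m/s²;  |a| = 846.25 m/s².

846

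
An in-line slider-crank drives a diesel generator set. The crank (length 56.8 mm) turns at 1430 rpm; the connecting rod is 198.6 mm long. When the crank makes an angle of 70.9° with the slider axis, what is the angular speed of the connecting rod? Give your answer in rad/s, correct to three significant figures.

14.6

ω = 149.7 rad/s (converted from 1430 rpm).
The rod makes angle φ with the slider axis where L sinφ = r sinθ; differentiating, L cosφ·φ̇ = r ω cosθ.
L cosφ = √(L² − r² sin²θ) = 0.19121 m.
|ω_rod| = r ω |cosθ| / √(L² − r² sin²θ) = 0.0568·149.7·0.32722/0.19121 = 14.556 rad/s.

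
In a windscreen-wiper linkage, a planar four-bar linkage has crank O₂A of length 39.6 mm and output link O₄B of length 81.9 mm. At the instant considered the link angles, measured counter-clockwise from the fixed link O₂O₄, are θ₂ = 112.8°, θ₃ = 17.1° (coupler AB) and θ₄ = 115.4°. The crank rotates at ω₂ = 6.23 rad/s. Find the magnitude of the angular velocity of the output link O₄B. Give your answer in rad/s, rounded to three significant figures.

3.03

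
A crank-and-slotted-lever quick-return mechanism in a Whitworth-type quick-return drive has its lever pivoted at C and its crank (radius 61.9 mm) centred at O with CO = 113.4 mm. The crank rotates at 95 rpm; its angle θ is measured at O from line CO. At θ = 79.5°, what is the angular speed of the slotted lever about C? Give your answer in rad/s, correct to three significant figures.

ω = 9.948 rad/s (from 95 rpm).
Crank pin A relative to C: A = (d + r cosθ, r sinθ); lever angle φ = atan2(r sinθ, d + r cosθ).
Differentiating tanφ: φ̇ = rω(d cosθ + r)/(d² + r² + 2dr cosθ).
d² + r² + 2dr cosθ = |CA|² = 0.0192496 m²;  d cosθ + r = +0.082566 m.
|ω_lever| = |0.0619·9.948·+0.082566| / 0.0192496 = 2.6413 rad/s.

2.64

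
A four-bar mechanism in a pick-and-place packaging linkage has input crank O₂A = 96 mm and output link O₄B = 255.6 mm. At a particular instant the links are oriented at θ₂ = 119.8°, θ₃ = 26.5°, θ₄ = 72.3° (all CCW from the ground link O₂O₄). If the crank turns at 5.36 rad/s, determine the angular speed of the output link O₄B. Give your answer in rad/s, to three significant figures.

ω₂ = 5.36 rad/s
Differentiating the loop-closure r₂e^{iθ₂}+r₃e^{iθ₃}=r₁+r₄e^{iθ₄} gives r₂ω₂e^{iθ₂}+r₃ω₃e^{iθ₃}=r₄ω₄e^{iθ₄}.
Eliminating the other unknown: ω₄ = r₂ω₂ sin(θ₂−θ₃) / [r₄ sin(θ₄−θ₃)].
Numerator sine = +0.99834; denominator sine = +0.71691.
Result = 0.096·5.36·(+0.99834) / (0.2556·(+0.71691)) = +2.8034 rad/s; magnitude 2.8034 rad/s.

2.80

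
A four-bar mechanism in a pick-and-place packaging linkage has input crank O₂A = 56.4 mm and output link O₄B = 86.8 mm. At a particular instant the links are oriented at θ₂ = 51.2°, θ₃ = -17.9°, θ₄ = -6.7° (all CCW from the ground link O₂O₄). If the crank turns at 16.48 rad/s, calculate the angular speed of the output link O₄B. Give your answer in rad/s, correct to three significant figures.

51.5

ω₂ = 16.48 rad/s
Differentiating the loop-closure r₂e^{iθ₂}+r₃e^{iθ₃}=r₁+r₄e^{iθ₄} gives r₂ω₂e^{iθ₂}+r₃ω₃e^{iθ₃}=r₄ω₄e^{iθ₄}.
Eliminating the other unknown: ω₄ = r₂ω₂ sin(θ₂−θ₃) / [r₄ sin(θ₄−θ₃)].
Numerator sine = +0.93420; denominator sine = +0.19423.
Result = 0.0564·16.48·(+0.93420) / (0.0868·(+0.19423)) = +51.503 rad/s; magnitude 51.503 rad/s.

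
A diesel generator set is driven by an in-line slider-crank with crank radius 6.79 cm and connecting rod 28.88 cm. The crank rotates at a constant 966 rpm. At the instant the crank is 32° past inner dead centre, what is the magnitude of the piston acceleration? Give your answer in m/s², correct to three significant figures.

663

ω = 2π·966/60 = 101.2 rad/s
x(θ) = r cosθ + √(L² − r² sin²θ); with ω constant, a = ω²·d²x/dθ².
d²x/dθ² = −r cosθ − r²(cos2θ)/√u − r⁴ sin²2θ/(4u^{3/2}),  u = L² − r² sin²θ = 0.0821108 m².
Substituting r = 0.0679 m, L = 0.2888 m, θ = 32°: d²x/dθ² = -0.064818 m.
a = ω²·d²x/dθ² = (101.2)²·(-0.064818) = -663.3 m/s²;  |a| = 663.3 m/s².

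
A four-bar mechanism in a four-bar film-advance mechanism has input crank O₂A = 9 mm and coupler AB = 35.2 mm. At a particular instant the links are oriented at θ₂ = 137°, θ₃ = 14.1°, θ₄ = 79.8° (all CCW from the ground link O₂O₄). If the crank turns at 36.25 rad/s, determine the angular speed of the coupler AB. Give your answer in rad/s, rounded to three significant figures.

8.55

ω₂ = 36.25 rad/s
Differentiating the loop-closure r₂e^{iθ₂}+r₃e^{iθ₃}=r₁+r₄e^{iθ₄} gives r₂ω₂e^{iθ₂}+r₃ω₃e^{iθ₃}=r₄ω₄e^{iθ₄}.
Eliminating the other unknown: ω₃ = r₂ω₂ sin(θ₄−θ₂) / [r₃ sin(θ₃−θ₄)].
Numerator sine = -0.84057; denominator sine = -0.91140.
Result = 0.009·36.25·(-0.84057) / (0.0352·(-0.91140)) = +8.5481 rad/s; magnitude 8.5481 rad/s.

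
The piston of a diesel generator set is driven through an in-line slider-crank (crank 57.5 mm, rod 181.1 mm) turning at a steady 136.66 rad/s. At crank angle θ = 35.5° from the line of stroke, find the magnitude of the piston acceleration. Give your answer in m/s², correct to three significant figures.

ω = 136.7 rad/s
x(θ) = r cosθ + √(L² − r² sin²θ); with ω constant, a = ω²·d²x/dθ².
d²x/dθ² = −r cosθ − r²(cos2θ)/√u − r⁴ sin²2θ/(4u^{3/2}),  u = L² − r² sin²θ = 0.0316823 m².
Substituting r = 0.0575 m, L = 0.1811 m, θ = 35.5°: d²x/dθ² = -0.053292 m.
a = ω²·d²x/dθ² = (136.7)²·(-0.053292) = -995.28 m/s²;  |a| = 995.28 m/s².

995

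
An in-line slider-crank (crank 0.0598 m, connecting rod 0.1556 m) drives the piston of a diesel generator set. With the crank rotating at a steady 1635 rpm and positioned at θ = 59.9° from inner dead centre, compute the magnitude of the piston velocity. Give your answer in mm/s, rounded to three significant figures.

10700

ω = 2π·1635/60 = 171.2 rad/s
For an in-line slider-crank, x = r cosθ + √(L² − r² sin²θ), so v = −rω sinθ·[1 + r cosθ/√(L² − r² sin²θ)].
With r = 0.0598 m, L = 0.1556 m, θ = 59.9°: √(L² − r² sin²θ) = 0.14675 m.
v = −0.0598·171.2·0.86515·[1 + 0.0598·0.50151/0.14675] = -10.668 m/s.
|v| = 10.668 m/s = 10668 mm/s.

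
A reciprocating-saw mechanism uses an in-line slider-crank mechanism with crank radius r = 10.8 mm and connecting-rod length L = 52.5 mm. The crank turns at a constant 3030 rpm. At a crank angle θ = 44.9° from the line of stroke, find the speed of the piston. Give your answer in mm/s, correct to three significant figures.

2780

ω = 2π·3030/60 = 317.3 rad/s
For an in-line slider-crank, x = r cosθ + √(L² − r² sin²θ), so v = −rω sinθ·[1 + r cosθ/√(L² − r² sin²θ)].
With r = 0.0108 m, L = 0.0525 m, θ = 44.9°: √(L² − r² sin²θ) = 0.051944 m.
v = −0.0108·317.3·0.70587·[1 + 0.0108·0.70834/0.051944] = -2.7752 m/s.
|v| = 2.7752 m/s = 2775.2 mm/s.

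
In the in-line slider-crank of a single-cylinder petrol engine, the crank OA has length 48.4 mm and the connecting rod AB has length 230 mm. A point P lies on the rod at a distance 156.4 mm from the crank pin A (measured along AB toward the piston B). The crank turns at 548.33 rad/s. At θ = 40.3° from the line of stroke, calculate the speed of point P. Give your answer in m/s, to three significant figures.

20.1

ω = 548.3 rad/s.  Crank-pin speed |V_A| = rω = 26.539 m/s, perpendicular to OA.
Rod angle: sinφ = −(r/L) sinθ ⇒ φ = -7.823°; ω_rod = −rω cosθ/√(L²−r²sin²θ) = -88.829 rad/s.
V_P = V_A + ω_rod × AP, with AP = 0.1564 m along the rod.
Components: V_Px = −rω sinθ − a·ω_rod·sinφ = -19.056 m/s;  V_Py = rω cosθ + a·ω_rod·cosφ = +6.477 m/s.
|V_P| = √(V_Px² + V_Py²) = 20.127 m/s.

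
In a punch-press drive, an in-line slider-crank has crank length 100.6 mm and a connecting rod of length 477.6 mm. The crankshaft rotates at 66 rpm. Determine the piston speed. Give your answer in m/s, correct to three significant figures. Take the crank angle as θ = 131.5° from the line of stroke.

ω = 2π·66/60 = 6.912 rad/s
For an in-line slider-crank, x = r cosθ + √(L² − r² sin²θ), so v = −rω sinθ·[1 + r cosθ/√(L² − r² sin²θ)].
With r = 0.1006 m, L = 0.4776 m, θ = 131.5°: √(L² − r² sin²θ) = 0.47162 m.
v = −0.1006·6.912·0.74896·[1 + 0.1006·-0.66262/0.47162] = -0.44714 m/s.
|v| = 0.44714 m/s.

0.447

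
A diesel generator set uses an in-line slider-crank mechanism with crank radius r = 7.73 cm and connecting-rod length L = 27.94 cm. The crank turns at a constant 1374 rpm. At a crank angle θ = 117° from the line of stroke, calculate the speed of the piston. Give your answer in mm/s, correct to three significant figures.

ω = 2π·1374/60 = 143.9 rad/s
For an in-line slider-crank, x = r cosθ + √(L² − r² sin²θ), so v = −rω sinθ·[1 + r cosθ/√(L² − r² sin²θ)].
With r = 0.0773 m, L = 0.2794 m, θ = 117°: √(L² − r² sin²θ) = 0.27078 m.
v = −0.0773·143.9·0.89101·[1 + 0.0773·-0.45399/0.27078] = -8.6257 m/s.
|v| = 8.6257 m/s = 8625.7 mm/s.

8630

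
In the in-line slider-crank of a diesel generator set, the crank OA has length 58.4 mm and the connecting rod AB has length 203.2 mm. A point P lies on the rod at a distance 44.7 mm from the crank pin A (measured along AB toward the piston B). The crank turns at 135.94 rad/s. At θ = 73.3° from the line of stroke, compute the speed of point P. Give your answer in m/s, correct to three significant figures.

ω = 135.9 rad/s.  Crank-pin speed |V_A| = rω = 7.9389 m/s, perpendicular to OA.
Rod angle: sinφ = −(r/L) sinθ ⇒ φ = -15.979°; ω_rod = −rω cosθ/√(L²−r²sin²θ) = -11.678 rad/s.
V_P = V_A + ω_rod × AP, with AP = 0.0447 m along the rod.
Components: V_Px = −rω sinθ − a·ω_rod·sinφ = -7.7478 m/s;  V_Py = rω cosθ + a·ω_rod·cosφ = +1.7795 m/s.
|V_P| = √(V_Px² + V_Py²) = 7.9495 m/s.

7.95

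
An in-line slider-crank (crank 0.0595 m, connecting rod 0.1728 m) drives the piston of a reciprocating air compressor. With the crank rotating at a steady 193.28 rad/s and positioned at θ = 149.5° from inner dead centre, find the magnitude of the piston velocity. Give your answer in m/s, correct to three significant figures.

4.08

ω = 193.3 rad/s
For an in-line slider-crank, x = r cosθ + √(L² − r² sin²θ), so v = −rω sinθ·[1 + r cosθ/√(L² − r² sin²θ)].
With r = 0.0595 m, L = 0.1728 m, θ = 149.5°: √(L² − r² sin²θ) = 0.17014 m.
v = −0.0595·193.3·0.50754·[1 + 0.0595·-0.86163/0.17014] = -4.078 m/s.
|v| = 4.078 m/s.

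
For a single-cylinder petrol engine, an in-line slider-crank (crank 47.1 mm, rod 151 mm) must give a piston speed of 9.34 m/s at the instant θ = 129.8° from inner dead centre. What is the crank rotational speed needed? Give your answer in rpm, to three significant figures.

3100

For an in-line slider-crank, |v_piston| = rω|sinθ|·[1 + r cosθ/√(L² − r² sin²θ)].
With r = 0.0471 m, L = 0.151 m, θ = 129.8°: the bracketed kinematic factor |dx/dθ| = 0.028744 m.
ω = v/|dx/dθ| = 9.34/0.028744 = 324.93 rad/s.
N = 60ω/(2π) = 3102.9 rpm.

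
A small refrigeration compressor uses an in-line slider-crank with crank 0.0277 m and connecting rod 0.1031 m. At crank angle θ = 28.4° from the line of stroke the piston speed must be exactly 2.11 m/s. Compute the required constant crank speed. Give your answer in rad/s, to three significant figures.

For an in-line slider-crank, |v_piston| = rω|sinθ|·[1 + r cosθ/√(L² − r² sin²θ)].
With r = 0.0277 m, L = 0.1031 m, θ = 28.4°: the bracketed kinematic factor |dx/dθ| = 0.016314 m.
ω = v/|dx/dθ| = 2.11/0.016314 = 129.34 rad/s.

129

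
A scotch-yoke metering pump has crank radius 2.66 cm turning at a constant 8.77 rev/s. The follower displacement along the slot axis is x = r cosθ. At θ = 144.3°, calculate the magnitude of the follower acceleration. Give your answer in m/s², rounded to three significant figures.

ω = 55.1 rad/s (from 8.77 rev/s).
x = r cosθ ⇒ ẍ = −rω² cosθ (ω constant).
|a| = rω²|cosθ| = 0.0266·(55.1)²·|cos 144.3°| = 65.591 m/s².

65.6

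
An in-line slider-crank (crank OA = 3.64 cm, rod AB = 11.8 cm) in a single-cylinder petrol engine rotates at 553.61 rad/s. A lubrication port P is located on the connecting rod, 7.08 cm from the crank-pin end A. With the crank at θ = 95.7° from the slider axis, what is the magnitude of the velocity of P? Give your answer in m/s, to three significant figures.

19.7

ω = 553.6 rad/s.  Crank-pin speed |V_A| = rω = 20.151 m/s, perpendicular to OA.
Rod angle: sinφ = −(r/L) sinθ ⇒ φ = -17.875°; ω_rod = −rω cosθ/√(L²−r²sin²θ) = +17.822 rad/s.
V_P = V_A + ω_rod × AP, with AP = 0.0708 m along the rod.
Components: V_Px = −rω sinθ − a·ω_rod·sinφ = -19.664 m/s;  V_Py = rω cosθ + a·ω_rod·cosφ = -0.80057 m/s.
|V_P| = √(V_Px² + V_Py²) = 19.681 m/s.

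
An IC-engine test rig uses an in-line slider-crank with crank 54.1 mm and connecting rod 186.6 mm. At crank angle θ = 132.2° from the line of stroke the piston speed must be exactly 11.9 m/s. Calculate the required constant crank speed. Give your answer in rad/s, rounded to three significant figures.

371

For an in-line slider-crank, |v_piston| = rω|sinθ|·[1 + r cosθ/√(L² − r² sin²θ)].
With r = 0.0541 m, L = 0.1866 m, θ = 132.2°: the bracketed kinematic factor |dx/dθ| = 0.032086 m.
ω = v/|dx/dθ| = 11.9/0.032086 = 370.88 rad/s.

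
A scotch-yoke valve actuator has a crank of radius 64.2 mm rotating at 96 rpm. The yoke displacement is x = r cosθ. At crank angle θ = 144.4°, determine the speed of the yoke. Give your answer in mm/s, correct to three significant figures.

376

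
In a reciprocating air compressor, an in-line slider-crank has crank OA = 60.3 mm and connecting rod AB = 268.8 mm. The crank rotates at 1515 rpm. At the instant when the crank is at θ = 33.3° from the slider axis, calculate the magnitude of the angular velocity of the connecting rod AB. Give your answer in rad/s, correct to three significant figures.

30.0

ω = 158.7 rad/s (converted from 1515 rpm).
The rod makes angle φ with the slider axis where L sinφ = r sinθ; differentiating, L cosφ·φ̇ = r ω cosθ.
L cosφ = √(L² − r² sin²θ) = 0.26675 m.
|ω_rod| = r ω |cosθ| / √(L² − r² sin²θ) = 0.0603·158.7·0.83581/0.26675 = 29.975 rad/s.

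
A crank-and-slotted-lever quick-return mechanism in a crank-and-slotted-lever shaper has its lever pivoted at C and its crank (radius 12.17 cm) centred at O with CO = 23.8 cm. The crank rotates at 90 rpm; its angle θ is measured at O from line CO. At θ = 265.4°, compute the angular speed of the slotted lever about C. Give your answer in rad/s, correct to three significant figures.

ω = 9.425 rad/s (from 90 rpm).
Crank pin A relative to C: A = (d + r cosθ, r sinθ); lever angle φ = atan2(r sinθ, d + r cosθ).
Differentiating tanφ: φ̇ = rω(d cosθ + r)/(d² + r² + 2dr cosθ).
d² + r² + 2dr cosθ = |CA|² = 0.066809 m²;  d cosθ + r = +0.10261 m.
|ω_lever| = |0.1217·9.425·+0.10261| / 0.066809 = 1.7617 rad/s.

1.76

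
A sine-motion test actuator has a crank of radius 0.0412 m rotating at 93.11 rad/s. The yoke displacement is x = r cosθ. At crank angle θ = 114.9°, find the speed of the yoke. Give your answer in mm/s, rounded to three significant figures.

ω = 93.11 rad/s
x = r cosθ ⇒ ẋ = −rω sinθ.
|v| = rω|sinθ| = 0.0412·93.11·|sin 114.9°| = 3.4795 m/s = 3479.5 mm/s.

3480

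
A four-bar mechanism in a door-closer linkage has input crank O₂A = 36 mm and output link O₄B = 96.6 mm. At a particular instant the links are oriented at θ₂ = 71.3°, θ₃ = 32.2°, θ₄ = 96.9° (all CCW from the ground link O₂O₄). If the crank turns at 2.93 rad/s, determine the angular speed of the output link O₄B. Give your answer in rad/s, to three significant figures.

0.762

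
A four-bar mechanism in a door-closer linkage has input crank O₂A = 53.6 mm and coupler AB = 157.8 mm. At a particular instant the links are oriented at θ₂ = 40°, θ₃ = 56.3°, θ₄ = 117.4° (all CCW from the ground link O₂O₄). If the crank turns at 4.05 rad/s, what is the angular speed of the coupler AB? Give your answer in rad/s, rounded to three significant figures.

1.53

ω₂ = 4.05 rad/s
Differentiating the loop-closure r₂e^{iθ₂}+r₃e^{iθ₃}=r₁+r₄e^{iθ₄} gives r₂ω₂e^{iθ₂}+r₃ω₃e^{iθ₃}=r₄ω₄e^{iθ₄}.
Eliminating the other unknown: ω₃ = r₂ω₂ sin(θ₄−θ₂) / [r₃ sin(θ₃−θ₄)].
Numerator sine = +0.97592; denominator sine = -0.87546.
Result = 0.0536·4.05·(+0.97592) / (0.1578·(-0.87546)) = -1.5335 rad/s; magnitude 1.5335 rad/s.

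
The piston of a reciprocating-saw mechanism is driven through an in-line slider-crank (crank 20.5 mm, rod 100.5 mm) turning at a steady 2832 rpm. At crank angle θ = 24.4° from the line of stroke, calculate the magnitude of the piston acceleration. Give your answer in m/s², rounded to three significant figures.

1890

ω = 2π·2832/60 = 296.6 rad/s
x(θ) = r cosθ + √(L² − r² sin²θ); with ω constant, a = ω²·d²x/dθ².
d²x/dθ² = −r cosθ − r²(cos2θ)/√u − r⁴ sin²2θ/(4u^{3/2}),  u = L² − r² sin²θ = 0.0100285 m².
Substituting r = 0.0205 m, L = 0.1005 m, θ = 24.4°: d²x/dθ² = -0.021458 m.
a = ω²·d²x/dθ² = (296.6)²·(-0.021458) = -1887.3 m/s²;  |a| = 1887.3 m/s².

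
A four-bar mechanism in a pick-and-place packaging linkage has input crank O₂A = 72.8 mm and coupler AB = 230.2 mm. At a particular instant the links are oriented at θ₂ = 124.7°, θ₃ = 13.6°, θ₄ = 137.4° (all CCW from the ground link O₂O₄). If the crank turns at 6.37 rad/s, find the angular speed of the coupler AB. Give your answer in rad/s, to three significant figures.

0.533

ω₂ = 6.37 rad/s
Differentiating the loop-closure r₂e^{iθ₂}+r₃e^{iθ₃}=r₁+r₄e^{iθ₄} gives r₂ω₂e^{iθ₂}+r₃ω₃e^{iθ₃}=r₄ω₄e^{iθ₄}.
Eliminating the other unknown: ω₃ = r₂ω₂ sin(θ₄−θ₂) / [r₃ sin(θ₃−θ₄)].
Numerator sine = +0.21985; denominator sine = -0.83098.
Result = 0.0728·6.37·(+0.21985) / (0.2302·(-0.83098)) = -0.53296 rad/s; magnitude 0.53296 rad/s.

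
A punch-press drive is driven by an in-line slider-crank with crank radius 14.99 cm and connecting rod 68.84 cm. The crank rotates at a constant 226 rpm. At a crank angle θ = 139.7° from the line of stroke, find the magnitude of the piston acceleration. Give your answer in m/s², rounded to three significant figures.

ω = 2π·226/60 = 23.67 rad/s
x(θ) = r cosθ + √(L² − r² sin²θ); with ω constant, a = ω²·d²x/dθ².
d²x/dθ² = −r cosθ − r²(cos2θ)/√u − r⁴ sin²2θ/(4u^{3/2}),  u = L² − r² sin²θ = 0.464495 m².
Substituting r = 0.1499 m, L = 0.6884 m, θ = 139.7°: d²x/dθ² = +0.10855 m.
a = ω²·d²x/dθ² = (23.67)²·(+0.10855) = +60.801 m/s²;  |a| = 60.801 m/s².

60.8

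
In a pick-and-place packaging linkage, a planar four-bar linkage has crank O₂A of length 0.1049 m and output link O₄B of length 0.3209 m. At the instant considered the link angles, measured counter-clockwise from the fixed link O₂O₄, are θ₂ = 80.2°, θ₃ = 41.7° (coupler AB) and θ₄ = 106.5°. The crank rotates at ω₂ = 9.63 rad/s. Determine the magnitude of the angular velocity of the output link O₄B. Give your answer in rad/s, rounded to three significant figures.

2.17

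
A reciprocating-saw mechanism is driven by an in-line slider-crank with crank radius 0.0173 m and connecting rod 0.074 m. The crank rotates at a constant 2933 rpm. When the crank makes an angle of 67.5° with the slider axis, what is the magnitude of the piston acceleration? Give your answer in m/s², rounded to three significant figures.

351

ω = 2π·2933/60 = 307.1 rad/s
x(θ) = r cosθ + √(L² − r² sin²θ); with ω constant, a = ω²·d²x/dθ².
d²x/dθ² = −r cosθ − r²(cos2θ)/√u − r⁴ sin²2θ/(4u^{3/2}),  u = L² − r² sin²θ = 0.00522054 m².
Substituting r = 0.0173 m, L = 0.074 m, θ = 67.5°: d²x/dθ² = -0.0037211 m.
a = ω²·d²x/dθ² = (307.1)²·(-0.0037211) = -351.04 m/s²;  |a| = 351.04 m/s².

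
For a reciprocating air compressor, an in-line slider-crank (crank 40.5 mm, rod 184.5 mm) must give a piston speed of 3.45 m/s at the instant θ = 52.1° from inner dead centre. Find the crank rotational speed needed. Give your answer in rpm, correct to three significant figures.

For an in-line slider-crank, |v_piston| = rω|sinθ|·[1 + r cosθ/√(L² − r² sin²θ)].
With r = 0.0405 m, L = 0.1845 m, θ = 52.1°: the bracketed kinematic factor |dx/dθ| = 0.036333 m.
ω = v/|dx/dθ| = 3.45/0.036333 = 94.954 rad/s.
N = 60ω/(2π) = 906.74 rpm.

907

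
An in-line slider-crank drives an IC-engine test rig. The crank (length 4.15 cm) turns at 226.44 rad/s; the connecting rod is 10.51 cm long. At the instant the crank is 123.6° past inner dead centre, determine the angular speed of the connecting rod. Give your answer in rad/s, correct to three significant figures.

52.4

ω = 226.4 rad/s
The rod makes angle φ with the slider axis where L sinφ = r sinθ; differentiating, L cosφ·φ̇ = r ω cosθ.
L cosφ = √(L² − r² sin²θ) = 0.099253 m.
|ω_rod| = r ω |cosθ| / √(L² − r² sin²θ) = 0.0415·226.4·0.55339/0.099253 = 52.395 rad/s.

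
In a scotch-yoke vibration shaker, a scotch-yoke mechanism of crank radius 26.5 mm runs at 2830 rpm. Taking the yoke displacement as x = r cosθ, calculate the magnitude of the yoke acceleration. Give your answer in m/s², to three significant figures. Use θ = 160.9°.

2200

ω = 296.4 rad/s (from 2830 rpm).
x = r cosθ ⇒ ẍ = −rω² cosθ (ω constant).
|a| = rω²|cosθ| = 0.0265·(296.4)²·|cos 160.9°| = 2199.3 m/s².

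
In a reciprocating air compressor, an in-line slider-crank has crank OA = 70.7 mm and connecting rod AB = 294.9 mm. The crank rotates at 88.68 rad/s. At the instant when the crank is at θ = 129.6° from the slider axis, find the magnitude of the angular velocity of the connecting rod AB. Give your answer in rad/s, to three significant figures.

13.8

ω = 88.68 rad/s
The rod makes angle φ with the slider axis where L sinφ = r sinθ; differentiating, L cosφ·φ̇ = r ω cosθ.
L cosφ = √(L² − r² sin²θ) = 0.28982 m.
|ω_rod| = r ω |cosθ| / √(L² − r² sin²θ) = 0.0707·88.68·0.63742/0.28982 = 13.789 rad/s.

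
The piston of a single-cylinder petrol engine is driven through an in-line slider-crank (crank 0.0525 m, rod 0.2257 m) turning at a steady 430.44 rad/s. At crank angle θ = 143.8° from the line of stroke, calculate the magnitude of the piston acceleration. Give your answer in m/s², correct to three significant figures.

7130

ω = 430.4 rad/s
x(θ) = r cosθ + √(L² − r² sin²θ); with ω constant, a = ω²·d²x/dθ².
d²x/dθ² = −r cosθ − r²(cos2θ)/√u − r⁴ sin²2θ/(4u^{3/2}),  u = L² − r² sin²θ = 0.0499791 m².
Substituting r = 0.0525 m, L = 0.2257 m, θ = 143.8°: d²x/dθ² = +0.038483 m.
a = ω²·d²x/dθ² = (430.4)²·(+0.038483) = +7130.1 m/s²;  |a| = 7130.1 m/s².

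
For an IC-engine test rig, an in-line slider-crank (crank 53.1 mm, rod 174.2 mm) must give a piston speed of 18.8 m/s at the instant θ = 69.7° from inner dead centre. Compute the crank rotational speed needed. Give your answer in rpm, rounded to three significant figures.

3250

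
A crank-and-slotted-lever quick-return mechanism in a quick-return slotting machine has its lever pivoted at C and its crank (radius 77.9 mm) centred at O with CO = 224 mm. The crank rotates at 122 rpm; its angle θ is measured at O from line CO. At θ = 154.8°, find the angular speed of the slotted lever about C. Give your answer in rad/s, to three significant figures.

5.03

ω = 12.78 rad/s (from 122 rpm).
Crank pin A relative to C: A = (d + r cosθ, r sinθ); lever angle φ = atan2(r sinθ, d + r cosθ).
Differentiating tanφ: φ̇ = rω(d cosθ + r)/(d² + r² + 2dr cosθ).
d² + r² + 2dr cosθ = |CA|² = 0.0246667 m²;  d cosθ + r = -0.12478 m.
|ω_lever| = |0.0779·12.78·-0.12478| / 0.0246667 = 5.0346 rad/s.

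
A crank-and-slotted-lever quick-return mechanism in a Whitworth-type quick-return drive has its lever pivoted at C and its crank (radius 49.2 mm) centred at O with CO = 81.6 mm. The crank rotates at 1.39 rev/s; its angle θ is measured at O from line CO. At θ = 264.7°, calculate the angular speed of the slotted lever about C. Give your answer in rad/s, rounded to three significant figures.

ω = 8.734 rad/s (from 1.39 rev/s).
Crank pin A relative to C: A = (d + r cosθ, r sinθ); lever angle φ = atan2(r sinθ, d + r cosθ).
Differentiating tanφ: φ̇ = rω(d cosθ + r)/(d² + r² + 2dr cosθ).
d² + r² + 2dr cosθ = |CA|² = 0.00833752 m²;  d cosθ + r = +0.041663 m.
|ω_lever| = |0.0492·8.734·+0.041663| / 0.00833752 = 2.1472 rad/s.

2.15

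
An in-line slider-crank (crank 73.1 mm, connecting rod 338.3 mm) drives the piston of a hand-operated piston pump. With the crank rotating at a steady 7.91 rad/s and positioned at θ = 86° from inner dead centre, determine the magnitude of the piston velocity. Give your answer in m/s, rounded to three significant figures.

ω = 7.91 rad/s
For an in-line slider-crank, x = r cosθ + √(L² − r² sin²θ), so v = −rω sinθ·[1 + r cosθ/√(L² − r² sin²θ)].
With r = 0.0731 m, L = 0.3383 m, θ = 86°: √(L² − r² sin²θ) = 0.33035 m.
v = −0.0731·7.91·0.99756·[1 + 0.0731·0.06976/0.33035] = -0.58572 m/s.
|v| = 0.58572 m/s.

0.586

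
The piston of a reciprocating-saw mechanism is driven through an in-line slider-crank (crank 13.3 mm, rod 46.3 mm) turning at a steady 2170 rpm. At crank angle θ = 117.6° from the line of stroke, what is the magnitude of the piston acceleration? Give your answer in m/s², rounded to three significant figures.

432

ω = 2π·2170/60 = 227.2 rad/s
x(θ) = r cosθ + √(L² − r² sin²θ); with ω constant, a = ω²·d²x/dθ².
d²x/dθ² = −r cosθ − r²(cos2θ)/√u − r⁴ sin²2θ/(4u^{3/2}),  u = L² − r² sin²θ = 0.00200477 m².
Substituting r = 0.0133 m, L = 0.0463 m, θ = 117.6°: d²x/dθ² = +0.0083578 m.
a = ω²·d²x/dθ² = (227.2)²·(+0.0083578) = +431.59 m/s²;  |a| = 431.59 m/s².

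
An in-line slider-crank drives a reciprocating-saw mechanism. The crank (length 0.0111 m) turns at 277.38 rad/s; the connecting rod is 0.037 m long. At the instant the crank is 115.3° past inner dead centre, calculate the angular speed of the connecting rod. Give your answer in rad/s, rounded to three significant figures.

ω = 277.4 rad/s
The rod makes angle φ with the slider axis where L sinφ = r sinθ; differentiating, L cosφ·φ̇ = r ω cosθ.
L cosφ = √(L² − r² sin²θ) = 0.035613 m.
|ω_rod| = r ω |cosθ| / √(L² − r² sin²θ) = 0.0111·277.4·0.42736/0.035613 = 36.947 rad/s.

36.9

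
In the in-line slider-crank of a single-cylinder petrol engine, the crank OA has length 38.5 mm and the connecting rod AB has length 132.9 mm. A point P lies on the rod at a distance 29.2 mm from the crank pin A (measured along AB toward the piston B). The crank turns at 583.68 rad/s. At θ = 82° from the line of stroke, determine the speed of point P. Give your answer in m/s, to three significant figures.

22.6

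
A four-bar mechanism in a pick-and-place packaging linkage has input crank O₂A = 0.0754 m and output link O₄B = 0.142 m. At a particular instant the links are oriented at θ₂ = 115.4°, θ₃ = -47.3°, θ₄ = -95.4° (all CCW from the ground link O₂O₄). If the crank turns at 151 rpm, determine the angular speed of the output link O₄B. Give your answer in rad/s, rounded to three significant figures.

3.35

ω₂ = 15.81 rad/s (from 151 rpm).
Differentiating the loop-closure r₂e^{iθ₂}+r₃e^{iθ₃}=r₁+r₄e^{iθ₄} gives r₂ω₂e^{iθ₂}+r₃ω₃e^{iθ₃}=r₄ω₄e^{iθ₄}.
Eliminating the other unknown: ω₄ = r₂ω₂ sin(θ₂−θ₃) / [r₄ sin(θ₄−θ₃)].
Numerator sine = +0.29737; denominator sine = -0.74431.
Result = 0.0754·15.81·(+0.29737) / (0.142·(-0.74431)) = -3.3546 rad/s; magnitude 3.3546 rad/s.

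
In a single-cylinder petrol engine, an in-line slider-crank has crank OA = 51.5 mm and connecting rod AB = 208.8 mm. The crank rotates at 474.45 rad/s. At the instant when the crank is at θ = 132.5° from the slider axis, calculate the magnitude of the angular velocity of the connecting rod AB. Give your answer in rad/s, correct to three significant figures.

80.4

ω = 474.4 rad/s
The rod makes angle φ with the slider axis where L sinφ = r sinθ; differentiating, L cosφ·φ̇ = r ω cosθ.
L cosφ = √(L² − r² sin²θ) = 0.20532 m.
|ω_rod| = r ω |cosθ| / √(L² − r² sin²θ) = 0.0515·474.4·0.67559/0.20532 = 80.399 rad/s.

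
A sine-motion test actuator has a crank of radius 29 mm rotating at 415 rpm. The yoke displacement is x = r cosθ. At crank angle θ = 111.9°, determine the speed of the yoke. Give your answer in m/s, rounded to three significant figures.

ω = 43.46 rad/s (from 415 rpm).
x = r cosθ ⇒ ẋ = −rω sinθ.
|v| = rω|sinθ| = 0.029·43.46·|sin 111.9°| = 1.1694 m/s.

1.17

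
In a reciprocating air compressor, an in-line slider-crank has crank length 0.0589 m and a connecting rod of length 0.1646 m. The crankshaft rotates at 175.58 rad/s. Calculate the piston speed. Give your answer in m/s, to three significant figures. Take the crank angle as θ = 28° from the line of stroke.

6.41

ω = 175.6 rad/s
For an in-line slider-crank, x = r cosθ + √(L² − r² sin²θ), so v = −rω sinθ·[1 + r cosθ/√(L² − r² sin²θ)].
With r = 0.0589 m, L = 0.1646 m, θ = 28°: √(L² − r² sin²θ) = 0.16226 m.
v = −0.0589·175.6·0.46947·[1 + 0.0589·0.88295/0.16226] = -6.4112 m/s.
|v| = 6.4112 m/s.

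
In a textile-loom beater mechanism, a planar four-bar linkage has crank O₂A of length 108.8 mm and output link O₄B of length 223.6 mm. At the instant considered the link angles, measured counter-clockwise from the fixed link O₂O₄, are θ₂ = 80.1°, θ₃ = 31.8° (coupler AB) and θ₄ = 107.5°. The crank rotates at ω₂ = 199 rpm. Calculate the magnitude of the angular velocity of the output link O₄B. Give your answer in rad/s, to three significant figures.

7.81

ω₂ = 20.84 rad/s (from 199 rpm).
Differentiating the loop-closure r₂e^{iθ₂}+r₃e^{iθ₃}=r₁+r₄e^{iθ₄} gives r₂ω₂e^{iθ₂}+r₃ω₃e^{iθ₃}=r₄ω₄e^{iθ₄}.
Eliminating the other unknown: ω₄ = r₂ω₂ sin(θ₂−θ₃) / [r₄ sin(θ₄−θ₃)].
Numerator sine = +0.74664; denominator sine = +0.96902.
Result = 0.1088·20.84·(+0.74664) / (0.2236·(+0.96902)) = +7.813 rad/s; magnitude 7.813 rad/s.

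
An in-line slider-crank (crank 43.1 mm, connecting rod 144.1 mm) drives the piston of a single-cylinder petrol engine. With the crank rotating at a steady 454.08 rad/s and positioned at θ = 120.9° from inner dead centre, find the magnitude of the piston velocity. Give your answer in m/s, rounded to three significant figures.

14.1

ω = 454.1 rad/s
For an in-line slider-crank, x = r cosθ + √(L² − r² sin²θ), so v = −rω sinθ·[1 + r cosθ/√(L² − r² sin²θ)].
With r = 0.0431 m, L = 0.1441 m, θ = 120.9°: √(L² − r² sin²θ) = 0.13927 m.
v = −0.0431·454.1·0.85806·[1 + 0.0431·-0.51354/0.13927] = -14.124 m/s.
|v| = 14.124 m/s.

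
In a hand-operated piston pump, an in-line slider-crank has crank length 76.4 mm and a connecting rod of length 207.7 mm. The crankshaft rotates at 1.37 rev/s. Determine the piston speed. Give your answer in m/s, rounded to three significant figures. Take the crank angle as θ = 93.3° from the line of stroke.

ω = 2π·1.37 = 8.608 rad/s
For an in-line slider-crank, x = r cosθ + √(L² − r² sin²θ), so v = −rω sinθ·[1 + r cosθ/√(L² − r² sin²θ)].
With r = 0.0764 m, L = 0.2077 m, θ = 93.3°: √(L² − r² sin²θ) = 0.19319 m.
v = −0.0764·8.608·0.99834·[1 + 0.0764·-0.05756/0.19319] = -0.64161 m/s.
|v| = 0.64161 m/s.

0.642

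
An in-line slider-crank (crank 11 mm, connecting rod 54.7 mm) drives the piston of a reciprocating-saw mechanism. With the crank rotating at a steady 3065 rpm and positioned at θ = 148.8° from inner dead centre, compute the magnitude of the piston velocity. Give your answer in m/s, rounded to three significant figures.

ω = 2π·3065/60 = 321 rad/s
For an in-line slider-crank, x = r cosθ + √(L² − r² sin²θ), so v = −rω sinθ·[1 + r cosθ/√(L² − r² sin²θ)].
With r = 0.011 m, L = 0.0547 m, θ = 148.8°: √(L² − r² sin²θ) = 0.054402 m.
v = −0.011·321·0.51803·[1 + 0.011·-0.85536/0.054402] = -1.5126 m/s.
|v| = 1.5126 m/s.

1.51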